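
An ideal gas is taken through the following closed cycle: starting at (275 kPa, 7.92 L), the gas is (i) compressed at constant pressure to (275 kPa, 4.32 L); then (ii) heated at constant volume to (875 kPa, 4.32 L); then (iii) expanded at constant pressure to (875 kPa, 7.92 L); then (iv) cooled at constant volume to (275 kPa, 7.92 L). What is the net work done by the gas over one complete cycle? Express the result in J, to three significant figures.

Constant-volume legs do no work.
W(i) = (275)(4.32 − 7.92) = -990 J; W(iii) = (875)(7.92 − 4.32) = 3150 J.
W_net = -990 + 3150 = 2160 J (the clockwise enclosed area).

W_net ≈ 2160 J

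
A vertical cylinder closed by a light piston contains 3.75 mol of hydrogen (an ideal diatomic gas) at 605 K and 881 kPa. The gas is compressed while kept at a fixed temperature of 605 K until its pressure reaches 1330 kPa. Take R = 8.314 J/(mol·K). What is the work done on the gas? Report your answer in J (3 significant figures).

Isothermal process: W = nRT ln(V₂/V₁) = nRT ln(P₁/P₂).
W = (3.75)(8.314)(605) × ln(881/1330)
  = 18862 × ln(0.6624) = 18862 × -0.4119
W_by_gas = -7769 J; work on gas = −W_by = 7769 J.

W ≈ 7770 J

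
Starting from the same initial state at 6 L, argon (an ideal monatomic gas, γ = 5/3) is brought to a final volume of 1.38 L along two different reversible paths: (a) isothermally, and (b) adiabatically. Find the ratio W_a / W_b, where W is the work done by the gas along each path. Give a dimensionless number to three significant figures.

W_a / W_b ≈ 0.589

Path (a) isothermal: W = P₁V₁ ln(V₂/V₁) → W_a/(P₁V₁) = -1.47.
Path (b) adiabatic: W = P₁V₁(1 − (V₁/V₂)^(γ−1))/(γ−1) → W_b/(P₁V₁) = -2.496.
W_a / W_b = -1.47 / -2.496 = 0.5889.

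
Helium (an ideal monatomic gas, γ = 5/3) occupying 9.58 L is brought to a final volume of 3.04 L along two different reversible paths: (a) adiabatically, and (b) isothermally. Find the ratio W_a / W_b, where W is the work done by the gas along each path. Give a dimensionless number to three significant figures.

W_a / W_b ≈ 1.50

Path (a) adiabatic: W = P₁V₁(1 − (V₁/V₂)^(γ−1))/(γ−1) → W_a/(P₁V₁) = -1.724.
Path (b) isothermal: W = P₁V₁ ln(V₂/V₁) → W_b/(P₁V₁) = -1.148.
W_a / W_b = -1.724 / -1.148 = 1.502.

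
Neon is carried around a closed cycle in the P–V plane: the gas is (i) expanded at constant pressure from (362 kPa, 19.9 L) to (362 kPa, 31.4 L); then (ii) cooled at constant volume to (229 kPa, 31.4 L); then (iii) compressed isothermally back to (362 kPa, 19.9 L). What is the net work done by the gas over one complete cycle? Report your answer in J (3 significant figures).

Leg (i): W = PΔV = (362)(31.4 − 19.9) = 4163 J.
Leg (ii): W = 0.
Leg (iii): W = PᵢVᵢ ln(V_f/Vᵢ) = (7191) ln(19.9/31.4) = -3280 J.
W_net = 4163 − 3280 = 883.5 J.

W_net ≈ 883 J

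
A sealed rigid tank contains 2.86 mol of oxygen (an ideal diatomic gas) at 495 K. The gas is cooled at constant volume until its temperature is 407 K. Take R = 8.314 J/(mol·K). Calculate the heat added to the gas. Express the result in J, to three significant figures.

Constant volume ⇒ W = 0, so Q = ΔU = nCᵥΔT with Cᵥ = 5R/2 = 20.79 J/(mol·K).
ΔU = (2.86)(20.79)(407 − 495) = -5231 J.

Q ≈ -5230 J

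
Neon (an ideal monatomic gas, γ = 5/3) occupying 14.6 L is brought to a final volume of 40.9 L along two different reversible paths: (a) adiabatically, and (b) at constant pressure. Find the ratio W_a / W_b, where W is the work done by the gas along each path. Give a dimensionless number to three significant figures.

W_a / W_b ≈ 0.414

Path (a) adiabatic: W = P₁V₁(1 − (V₁/V₂)^(γ−1))/(γ−1) → W_a/(P₁V₁) = 0.7452.
Path (b) isobaric: W = P₁(V₂ − V₁) → W_b/(P₁V₁) = 1.801.
W_a / W_b = 0.7452 / 1.801 = 0.4137.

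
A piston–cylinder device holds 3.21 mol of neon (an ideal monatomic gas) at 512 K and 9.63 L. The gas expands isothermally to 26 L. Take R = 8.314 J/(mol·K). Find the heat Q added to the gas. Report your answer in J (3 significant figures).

Q ≈ 13600 J

Isothermal ⇒ ΔU = 0, so Q = W = nRT ln(V₂/V₁).
Q = (3.21)(8.314)(512) ln(26/9.63) = 13664 × 0.9932 = 13571 J.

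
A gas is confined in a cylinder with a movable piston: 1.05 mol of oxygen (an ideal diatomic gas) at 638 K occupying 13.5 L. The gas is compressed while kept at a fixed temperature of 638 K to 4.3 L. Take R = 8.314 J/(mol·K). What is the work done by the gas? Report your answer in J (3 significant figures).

Isothermal: W = nRT ln(V₂/V₁).
W = (1.05)(8.314)(638) × ln(4.3/13.5)
  = 5570 × -1.144
W_by_gas = -6372 J.

W ≈ -6370 J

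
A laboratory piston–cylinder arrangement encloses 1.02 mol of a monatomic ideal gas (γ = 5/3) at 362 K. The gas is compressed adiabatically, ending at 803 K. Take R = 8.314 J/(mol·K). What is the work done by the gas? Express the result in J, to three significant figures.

Adiabatic ⇒ Q = 0, so W_by = −ΔU = nCᵥ(T₁ − T₂).
Cᵥ = 3R/2 = 12.47 J/(mol·K).
W = (1.02)(12.47)(362 − 803) = -5610 J.

W ≈ -5610 J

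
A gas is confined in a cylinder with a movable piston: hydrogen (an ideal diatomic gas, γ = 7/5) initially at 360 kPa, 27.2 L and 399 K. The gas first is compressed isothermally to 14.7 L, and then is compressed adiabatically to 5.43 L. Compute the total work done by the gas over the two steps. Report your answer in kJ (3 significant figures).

W_total ≈ -18.0 kJ

Step 1 (isothermal): W = P₁V₁ ln(V₂/V₁) = (9792) ln(14.7/27.2) = -6026 J.
After step 1: P = 666.1 kPa, V = 14.7 L, T = 399 K.
Step 2 (adiabatic): W = (P₁V₁ − P₂V₂)/(γ−1) = (9792 − 14584)/0.4 = -11980 J.
W_total = -6026 − 11980 = -18006 J.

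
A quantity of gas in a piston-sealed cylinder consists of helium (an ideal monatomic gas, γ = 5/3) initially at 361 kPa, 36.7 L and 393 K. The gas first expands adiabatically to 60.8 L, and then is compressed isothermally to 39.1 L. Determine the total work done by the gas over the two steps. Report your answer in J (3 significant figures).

W_total ≈ 1500 J

Step 1 (adiabatic): W = (P₁V₁ − P₂V₂)/(γ−1) = (13249 − 9463)/0.667 = 5679 J.
After step 1: P = 155.6 kPa, V = 60.8 L, T = 280.7 K.
Step 2 (isothermal): W = P₁V₁ ln(V₂/V₁) = (9463) ln(39.1/60.8) = -4177 J.
W_total = 5679 − 4177 = 1502 J.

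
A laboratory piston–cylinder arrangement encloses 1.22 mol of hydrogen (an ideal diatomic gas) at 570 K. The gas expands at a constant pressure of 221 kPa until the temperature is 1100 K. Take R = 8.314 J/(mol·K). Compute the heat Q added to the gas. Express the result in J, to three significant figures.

Isobaric: W = nRΔT = (1.22)(8.314)(530) = 5376 J.
ΔU = nCᵥΔT with Cᵥ = 5R/2: ΔU = (1.22)(20.79)(530) = 13440 J.
Q = ΔU + W = 13440 + 5376 = 18815 J.

Q ≈ 18800 J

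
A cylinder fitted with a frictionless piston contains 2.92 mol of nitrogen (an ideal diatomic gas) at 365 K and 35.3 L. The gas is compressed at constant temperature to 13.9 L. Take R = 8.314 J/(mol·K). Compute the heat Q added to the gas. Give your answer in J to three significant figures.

Isothermal ⇒ ΔU = 0, so Q = W = nRT ln(V₂/V₁).
Q = (2.92)(8.314)(365) ln(13.9/35.3) = 8861 × -0.932 = -8258 J.

Q ≈ -8260 J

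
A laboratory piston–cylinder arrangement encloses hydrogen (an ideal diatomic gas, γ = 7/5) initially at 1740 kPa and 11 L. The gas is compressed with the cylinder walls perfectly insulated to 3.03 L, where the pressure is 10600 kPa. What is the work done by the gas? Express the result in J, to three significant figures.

Adiabatic: W = (P₁V₁ − P₂V₂)/(γ − 1) with γ = 7/5.
P₁V₁ = 19140 J, P₂V₂ = 32118 J.
W = (19140 − 32118) / 0.4 = -32445 J.

W ≈ -32400 J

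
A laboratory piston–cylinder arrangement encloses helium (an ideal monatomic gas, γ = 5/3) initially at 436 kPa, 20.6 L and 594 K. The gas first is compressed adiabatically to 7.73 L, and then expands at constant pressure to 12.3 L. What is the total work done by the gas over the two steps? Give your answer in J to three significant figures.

W_total ≈ -2220 J

Step 1 (adiabatic): W = (P₁V₁ − P₂V₂)/(γ−1) = (8982 − 17264)/0.667 = -12424 J.
After step 1: P = 2233 kPa, V = 7.73 L, T = 1142 K.
Step 2 (isobaric): W = PΔV = (2233 kPa)(12.3 − 7.73 L) = 10207 J.
W_total = -12424 + 10207 = -2217 J.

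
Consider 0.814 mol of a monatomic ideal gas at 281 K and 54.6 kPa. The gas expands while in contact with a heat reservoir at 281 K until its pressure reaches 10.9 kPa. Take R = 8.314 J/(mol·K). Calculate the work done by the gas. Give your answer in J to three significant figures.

Isothermal process: W = nRT ln(V₂/V₁) = nRT ln(P₁/P₂).
W = (0.814)(8.314)(281) × ln(54.6/10.9)
  = 1902 × ln(5.009) = 1902 × 1.611
W_by_gas = 3064 J.

W ≈ 3060 J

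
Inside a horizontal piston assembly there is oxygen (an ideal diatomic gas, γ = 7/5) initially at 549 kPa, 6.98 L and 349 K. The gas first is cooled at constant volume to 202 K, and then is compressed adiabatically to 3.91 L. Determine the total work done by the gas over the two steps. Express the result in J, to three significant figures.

Step 1 (isochoric): W = 0 (constant volume).
After step 1: P = 317.8 kPa (V unchanged).
Step 2 (adiabatic): W = (P₁V₁ − P₂V₂)/(γ−1) = (2218 − 2797)/0.4 = -1447 J.
W_total = 0 − 1447 = -1447 J.

W_total ≈ -1450 J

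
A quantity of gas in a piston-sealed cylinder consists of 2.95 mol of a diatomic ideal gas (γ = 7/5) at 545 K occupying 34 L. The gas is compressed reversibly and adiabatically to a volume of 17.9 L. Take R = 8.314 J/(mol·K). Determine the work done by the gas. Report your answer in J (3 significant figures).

W ≈ -9780 J

Adiabatic: TV^(γ−1) = const with γ = 7/5.
T₂ = T₁ (V₁/V₂)^(γ−1) = 545 × (34/17.9)^0.4 = 545 × 1.293 = 704.4 K.
W_by = nCᵥ(T₁ − T₂) = (2.95)(20.79)(545 − 704.4) = -9776 J.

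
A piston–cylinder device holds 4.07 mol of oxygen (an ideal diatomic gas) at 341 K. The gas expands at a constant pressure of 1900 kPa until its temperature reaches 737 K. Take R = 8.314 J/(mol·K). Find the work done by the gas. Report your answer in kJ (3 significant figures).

Isobaric: W = P ΔV = nR ΔT.
W = (4.07)(8.314)(737 − 341) = 13400 J.

W ≈ 13.4 kJ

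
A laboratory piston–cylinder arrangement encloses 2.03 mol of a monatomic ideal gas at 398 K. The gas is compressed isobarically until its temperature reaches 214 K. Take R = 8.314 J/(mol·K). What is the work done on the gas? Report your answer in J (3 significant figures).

Isobaric: W = P ΔV = nR ΔT.
W = (2.03)(8.314)(214 − 398) = -3105 J.
Work on gas = −W_by = 3105 J.

W ≈ 3110 J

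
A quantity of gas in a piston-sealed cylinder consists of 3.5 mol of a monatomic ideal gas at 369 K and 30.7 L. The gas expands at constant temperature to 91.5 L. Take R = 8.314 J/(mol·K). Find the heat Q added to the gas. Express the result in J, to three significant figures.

Isothermal ⇒ ΔU = 0, so Q = W = nRT ln(V₂/V₁).
Q = (3.5)(8.314)(369) ln(91.5/30.7) = 10738 × 1.092 = 11726 J.

Q ≈ 11700 J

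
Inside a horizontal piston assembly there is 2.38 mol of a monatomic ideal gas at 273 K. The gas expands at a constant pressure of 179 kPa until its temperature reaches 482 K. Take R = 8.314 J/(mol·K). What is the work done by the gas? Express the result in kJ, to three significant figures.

Isobaric: W = P ΔV = nR ΔT.
W = (2.38)(8.314)(482 − 273) = 4136 J.

W ≈ 4.14 kJ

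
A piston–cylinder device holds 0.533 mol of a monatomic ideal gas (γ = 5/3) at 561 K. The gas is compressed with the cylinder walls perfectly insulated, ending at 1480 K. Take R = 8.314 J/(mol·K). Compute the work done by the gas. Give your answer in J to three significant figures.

W ≈ -6110 J

Adiabatic ⇒ Q = 0, so W_by = −ΔU = nCᵥ(T₁ − T₂).
Cᵥ = 3R/2 = 12.47 J/(mol·K).
W = (0.533)(12.47)(561 − 1480) = -6109 J.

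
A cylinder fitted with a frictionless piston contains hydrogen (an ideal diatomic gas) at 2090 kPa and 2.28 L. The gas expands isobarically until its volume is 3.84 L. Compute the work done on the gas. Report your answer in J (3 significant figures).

Isobaric: W = P ΔV.
W = (2090 kPa)(3.84 − 2.28 L) = (2090)(1.56) = 3260 J.
Work on gas = −W_by = -3260 J.

W ≈ -3260 J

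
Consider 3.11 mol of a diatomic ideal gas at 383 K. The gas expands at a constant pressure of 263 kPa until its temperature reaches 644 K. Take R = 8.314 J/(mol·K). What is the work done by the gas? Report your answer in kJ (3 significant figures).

W ≈ 6.75 kJ

Isobaric: W = P ΔV = nR ΔT.
W = (3.11)(8.314)(644 − 383) = 6749 J.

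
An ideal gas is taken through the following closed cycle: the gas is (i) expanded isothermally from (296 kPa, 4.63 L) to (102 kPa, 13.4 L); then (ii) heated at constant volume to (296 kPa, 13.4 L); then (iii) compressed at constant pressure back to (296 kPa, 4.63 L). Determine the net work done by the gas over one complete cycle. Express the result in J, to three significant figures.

Leg (i): W = PᵢVᵢ ln(V_f/Vᵢ) = (1370) ln(13.4/4.63) = 1456 J.
Leg (ii): W = 0.
Leg (iii): W = PΔV = (296)(4.63 − 13.4) = -2596 J.
W_net = 1456 − 2596 = -1140 J.

W_net ≈ -1140 J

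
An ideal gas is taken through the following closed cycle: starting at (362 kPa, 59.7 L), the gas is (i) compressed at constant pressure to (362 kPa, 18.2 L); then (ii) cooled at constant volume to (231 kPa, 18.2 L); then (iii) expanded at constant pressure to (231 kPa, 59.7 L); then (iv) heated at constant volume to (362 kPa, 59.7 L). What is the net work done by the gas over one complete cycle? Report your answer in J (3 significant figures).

W_net ≈ -5440 J

Constant-volume legs do no work.
W(i) = (362)(18.2 − 59.7) = -15023 J; W(iii) = (231)(59.7 − 18.2) = 9586 J.
W_net = -15023 + 9586 = -5436 J (the counter-clockwise enclosed area).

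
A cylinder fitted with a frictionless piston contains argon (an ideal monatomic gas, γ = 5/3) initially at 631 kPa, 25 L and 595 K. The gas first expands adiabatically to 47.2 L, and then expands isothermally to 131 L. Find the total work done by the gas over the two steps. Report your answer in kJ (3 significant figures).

W_total ≈ 18.7 kJ

Step 1 (adiabatic): W = (P₁V₁ − P₂V₂)/(γ−1) = (15775 − 10327)/0.667 = 8172 J.
After step 1: P = 218.8 kPa, V = 47.2 L, T = 389.5 K.
Step 2 (isothermal): W = P₁V₁ ln(V₂/V₁) = (10327) ln(131/47.2) = 10542 J.
W_total = 8172 + 10542 = 18714 J.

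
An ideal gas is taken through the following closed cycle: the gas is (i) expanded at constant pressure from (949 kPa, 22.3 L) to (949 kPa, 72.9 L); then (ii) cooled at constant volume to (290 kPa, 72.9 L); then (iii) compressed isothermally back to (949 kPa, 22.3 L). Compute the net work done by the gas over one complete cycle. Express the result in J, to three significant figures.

Leg (i): W = PΔV = (949)(72.9 − 22.3) = 48019 J.
Leg (ii): W = 0.
Leg (iii): W = PᵢVᵢ ln(V_f/Vᵢ) = (21141) ln(22.3/72.9) = -25042 J.
W_net = 48019 − 25042 = 22978 J.

W_net ≈ 23000 J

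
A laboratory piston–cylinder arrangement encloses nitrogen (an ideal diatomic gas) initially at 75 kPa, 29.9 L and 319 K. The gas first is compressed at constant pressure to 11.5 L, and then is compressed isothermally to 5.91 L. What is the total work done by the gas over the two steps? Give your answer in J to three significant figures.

W_total ≈ -1950 J

Step 1 (isobaric): W = PΔV = (75 kPa)(11.5 − 29.9 L) = -1380 J.
After step 1: P = 75 kPa, V = 11.5 L, T = 122.7 K.
Step 2 (isothermal): W = P₁V₁ ln(V₂/V₁) = (862.5) ln(5.91/11.5) = -574.2 J.
W_total = -1380 − 574.2 = -1954 J.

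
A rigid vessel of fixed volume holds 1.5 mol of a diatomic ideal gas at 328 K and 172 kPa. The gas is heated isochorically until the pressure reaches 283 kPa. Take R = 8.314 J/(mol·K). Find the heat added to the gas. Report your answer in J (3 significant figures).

Constant volume ⇒ W = 0, so Q = ΔU = nCᵥΔT with Cᵥ = 5R/2 = 20.79 J/(mol·K).
At constant V, T₂/T₁ = P₂/P₁ ⇒ ΔT = T₁(P₂/P₁ − 1) = 328·(283/172 − 1) = 211.7 K.
ΔU = (1.5)(20.79)(211.7) = 6599 J.

Q ≈ 6600 J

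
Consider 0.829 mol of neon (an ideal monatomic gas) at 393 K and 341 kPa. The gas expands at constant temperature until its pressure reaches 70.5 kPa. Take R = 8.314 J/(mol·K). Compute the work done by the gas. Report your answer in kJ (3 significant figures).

W ≈ 4.27 kJ

Isothermal process: W = nRT ln(V₂/V₁) = nRT ln(P₁/P₂).
W = (0.829)(8.314)(393) × ln(341/70.5)
  = 2709 × ln(4.837) = 2709 × 1.576
W_by_gas = 4270 J.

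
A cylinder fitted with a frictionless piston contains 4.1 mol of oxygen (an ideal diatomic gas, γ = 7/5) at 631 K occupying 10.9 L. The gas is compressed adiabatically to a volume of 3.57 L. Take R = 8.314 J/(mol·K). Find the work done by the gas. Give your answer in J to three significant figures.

Adiabatic: TV^(γ−1) = const with γ = 7/5.
T₂ = T₁ (V₁/V₂)^(γ−1) = 631 × (10.9/3.57)^0.4 = 631 × 1.563 = 986.1 K.
W_by = nCᵥ(T₁ − T₂) = (4.1)(20.79)(631 − 986.1) = -30263 J.

W ≈ -30300 J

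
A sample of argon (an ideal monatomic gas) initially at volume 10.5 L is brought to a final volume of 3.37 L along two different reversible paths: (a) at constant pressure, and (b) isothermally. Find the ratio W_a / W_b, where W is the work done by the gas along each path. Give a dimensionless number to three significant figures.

W_a / W_b ≈ 0.598

Path (a) isobaric: W = P₁(V₂ − V₁) → W_a/(P₁V₁) = -0.679.
Path (b) isothermal: W = P₁V₁ ln(V₂/V₁) → W_b/(P₁V₁) = -1.136.
W_a / W_b = -0.679 / -1.136 = 0.5975.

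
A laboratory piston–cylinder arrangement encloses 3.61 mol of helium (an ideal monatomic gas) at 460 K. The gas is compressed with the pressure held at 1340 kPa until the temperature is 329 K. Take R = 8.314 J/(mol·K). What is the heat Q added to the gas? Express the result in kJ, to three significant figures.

Q ≈ -9.83 kJ

Isobaric: W = nRΔT = (3.61)(8.314)(-131) = -3932 J.
ΔU = nCᵥΔT with Cᵥ = 3R/2: ΔU = (3.61)(12.47)(-131) = -5898 J.
Q = ΔU + W = -5898 − 3932 = -9829 J.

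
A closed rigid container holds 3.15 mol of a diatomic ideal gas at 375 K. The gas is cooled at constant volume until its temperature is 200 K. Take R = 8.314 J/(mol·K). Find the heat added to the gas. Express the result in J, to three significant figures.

Q ≈ -11500 J

Constant volume ⇒ W = 0, so Q = ΔU = nCᵥΔT with Cᵥ = 5R/2 = 20.79 J/(mol·K).
ΔU = (3.15)(20.79)(200 − 375) = -11458 J.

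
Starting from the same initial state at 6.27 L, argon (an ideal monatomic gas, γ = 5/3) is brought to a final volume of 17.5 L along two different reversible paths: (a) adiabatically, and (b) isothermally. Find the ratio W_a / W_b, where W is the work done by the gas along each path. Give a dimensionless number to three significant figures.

Path (a) adiabatic: W = P₁V₁(1 − (V₁/V₂)^(γ−1))/(γ−1) → W_a/(P₁V₁) = 0.7433.
Path (b) isothermal: W = P₁V₁ ln(V₂/V₁) → W_b/(P₁V₁) = 1.026.
W_a / W_b = 0.7433 / 1.026 = 0.7242.

W_a / W_b ≈ 0.724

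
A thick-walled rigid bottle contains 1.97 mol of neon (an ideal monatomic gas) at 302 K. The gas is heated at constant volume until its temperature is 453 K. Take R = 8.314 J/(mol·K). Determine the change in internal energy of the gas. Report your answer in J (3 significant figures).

Constant volume ⇒ W = 0, so Q = ΔU = nCᵥΔT with Cᵥ = 3R/2 = 12.47 J/(mol·K).
ΔU = (1.97)(12.47)(453 − 302) = 3710 J.

ΔU ≈ 3710 J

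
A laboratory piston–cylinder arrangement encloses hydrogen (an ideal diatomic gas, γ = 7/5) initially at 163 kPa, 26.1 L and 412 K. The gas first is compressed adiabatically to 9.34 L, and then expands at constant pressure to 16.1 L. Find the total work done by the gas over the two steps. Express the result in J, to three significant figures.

Step 1 (adiabatic): W = (P₁V₁ − P₂V₂)/(γ−1) = (4254 − 6417)/0.4 = -5407 J.
After step 1: P = 687.1 kPa, V = 9.34 L, T = 621.5 K.
Step 2 (isobaric): W = PΔV = (687.1 kPa)(16.1 − 9.34 L) = 4645 J.
W_total = -5407 + 4645 = -762.7 J.

W_total ≈ -763 J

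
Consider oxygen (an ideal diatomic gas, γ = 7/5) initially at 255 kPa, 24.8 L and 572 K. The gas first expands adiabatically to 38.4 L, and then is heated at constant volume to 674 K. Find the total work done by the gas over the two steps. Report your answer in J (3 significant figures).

Step 1 (adiabatic): W = (P₁V₁ − P₂V₂)/(γ−1) = (6324 − 5309)/0.4 = 2537 J.
Step 2 (isochoric): W = 0 (constant volume).
W_total = 2537 + 0 = 2537 J.

W_total ≈ 2540 J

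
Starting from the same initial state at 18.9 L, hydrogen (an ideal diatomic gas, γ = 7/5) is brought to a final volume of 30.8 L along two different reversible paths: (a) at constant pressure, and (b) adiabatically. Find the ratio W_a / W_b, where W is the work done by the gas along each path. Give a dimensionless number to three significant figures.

W_a / W_b ≈ 1.42

Path (a) isobaric: W = P₁(V₂ − V₁) → W_a/(P₁V₁) = 0.6296.
Path (b) adiabatic: W = P₁V₁(1 − (V₁/V₂)^(γ−1))/(γ−1) → W_b/(P₁V₁) = 0.4436.
W_a / W_b = 0.6296 / 0.4436 = 1.419.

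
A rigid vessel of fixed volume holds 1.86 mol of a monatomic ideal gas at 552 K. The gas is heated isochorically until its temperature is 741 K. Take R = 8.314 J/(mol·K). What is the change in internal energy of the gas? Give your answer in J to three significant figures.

ΔU ≈ 4380 J

Constant volume ⇒ W = 0, so Q = ΔU = nCᵥΔT with Cᵥ = 3R/2 = 12.47 J/(mol·K).
ΔU = (1.86)(12.47)(741 − 552) = 4384 J.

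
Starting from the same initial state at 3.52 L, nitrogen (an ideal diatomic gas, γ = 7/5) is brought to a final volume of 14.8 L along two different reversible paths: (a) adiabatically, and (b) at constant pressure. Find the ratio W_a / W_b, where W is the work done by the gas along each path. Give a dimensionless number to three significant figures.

Path (a) adiabatic: W = P₁V₁(1 − (V₁/V₂)^(γ−1))/(γ−1) → W_a/(P₁V₁) = 1.092.
Path (b) isobaric: W = P₁(V₂ − V₁) → W_b/(P₁V₁) = 3.205.
W_a / W_b = 1.092 / 3.205 = 0.3409.

W_a / W_b ≈ 0.341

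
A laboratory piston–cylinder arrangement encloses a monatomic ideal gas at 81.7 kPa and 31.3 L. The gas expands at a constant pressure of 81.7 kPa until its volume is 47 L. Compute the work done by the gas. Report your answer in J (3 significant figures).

W ≈ 1280 J

Isobaric: W = P ΔV.
W = (81.7 kPa)(47 − 31.3 L) = (81.7)(15.7) = 1283 J.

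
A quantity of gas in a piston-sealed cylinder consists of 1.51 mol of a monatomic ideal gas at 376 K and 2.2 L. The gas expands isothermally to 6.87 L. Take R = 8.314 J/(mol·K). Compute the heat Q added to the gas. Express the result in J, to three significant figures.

Isothermal ⇒ ΔU = 0, so Q = W = nRT ln(V₂/V₁).
Q = (1.51)(8.314)(376) ln(6.87/2.2) = 4720 × 1.139 = 5375 J.

Q ≈ 5380 J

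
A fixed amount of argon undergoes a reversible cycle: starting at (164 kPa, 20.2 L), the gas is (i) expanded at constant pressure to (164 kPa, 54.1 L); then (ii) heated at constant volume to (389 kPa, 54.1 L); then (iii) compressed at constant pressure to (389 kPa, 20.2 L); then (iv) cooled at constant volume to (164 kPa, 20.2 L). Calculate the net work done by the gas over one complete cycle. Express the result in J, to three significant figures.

W_net ≈ -7630 J

Constant-volume legs do no work.
W(i) = (164)(54.1 − 20.2) = 5560 J; W(iii) = (389)(20.2 − 54.1) = -13187 J.
W_net = 5560 − 13187 = -7628 J (the counter-clockwise enclosed area).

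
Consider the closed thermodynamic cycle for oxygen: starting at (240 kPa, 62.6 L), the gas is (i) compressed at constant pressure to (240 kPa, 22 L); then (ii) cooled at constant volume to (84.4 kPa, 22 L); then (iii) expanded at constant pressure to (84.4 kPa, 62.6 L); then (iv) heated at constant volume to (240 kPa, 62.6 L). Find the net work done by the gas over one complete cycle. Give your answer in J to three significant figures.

Constant-volume legs do no work.
W(i) = (240)(22 − 62.6) = -9744 J; W(iii) = (84.4)(62.6 − 22) = 3427 J.
W_net = -9744 + 3427 = -6317 J (the counter-clockwise enclosed area).

W_net ≈ -6320 J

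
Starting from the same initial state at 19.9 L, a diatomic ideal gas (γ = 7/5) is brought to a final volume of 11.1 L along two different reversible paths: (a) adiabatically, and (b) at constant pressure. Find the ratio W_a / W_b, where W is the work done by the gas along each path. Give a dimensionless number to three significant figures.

Path (a) adiabatic: W = P₁V₁(1 − (V₁/V₂)^(γ−1))/(γ−1) → W_a/(P₁V₁) = -0.6576.
Path (b) isobaric: W = P₁(V₂ − V₁) → W_b/(P₁V₁) = -0.4422.
W_a / W_b = -0.6576 / -0.4422 = 1.487.

W_a / W_b ≈ 1.49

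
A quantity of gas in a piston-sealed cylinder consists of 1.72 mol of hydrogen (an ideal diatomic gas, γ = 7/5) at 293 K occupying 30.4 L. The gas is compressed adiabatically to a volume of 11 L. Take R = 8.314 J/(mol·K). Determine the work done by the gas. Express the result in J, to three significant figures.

W ≈ -5260 J

Adiabatic: TV^(γ−1) = const with γ = 7/5.
T₂ = T₁ (V₁/V₂)^(γ−1) = 293 × (30.4/11)^0.4 = 293 × 1.502 = 440 K.
W_by = nCᵥ(T₁ − T₂) = (1.72)(20.79)(293 − 440) = -5256 J.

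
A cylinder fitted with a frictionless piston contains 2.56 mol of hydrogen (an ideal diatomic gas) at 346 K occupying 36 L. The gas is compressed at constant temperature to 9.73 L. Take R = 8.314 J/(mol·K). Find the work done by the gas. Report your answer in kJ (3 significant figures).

Isothermal: W = nRT ln(V₂/V₁).
W = (2.56)(8.314)(346) × ln(9.73/36)
  = 7364 × -1.308
W_by_gas = -9635 J.

W ≈ -9.63 kJ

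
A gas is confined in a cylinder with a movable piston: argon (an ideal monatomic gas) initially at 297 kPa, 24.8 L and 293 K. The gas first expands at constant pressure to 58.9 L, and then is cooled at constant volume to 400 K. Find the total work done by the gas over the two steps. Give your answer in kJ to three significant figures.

W_total ≈ 10.1 kJ

Step 1 (isobaric): W = PΔV = (297 kPa)(58.9 − 24.8 L) = 10128 J.
Step 2 (isochoric): W = 0 (constant volume).
W_total = 10128 + 0 = 10128 J.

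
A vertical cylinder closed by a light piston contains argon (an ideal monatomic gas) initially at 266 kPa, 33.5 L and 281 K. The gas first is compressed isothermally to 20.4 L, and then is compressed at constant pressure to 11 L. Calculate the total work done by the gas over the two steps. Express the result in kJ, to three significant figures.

Step 1 (isothermal): W = P₁V₁ ln(V₂/V₁) = (8911) ln(20.4/33.5) = -4420 J.
After step 1: P = 436.8 kPa, V = 20.4 L, T = 281 K.
Step 2 (isobaric): W = PΔV = (436.8 kPa)(11 − 20.4 L) = -4106 J.
W_total = -4420 − 4106 = -8526 J.

W_total ≈ -8.53 kJ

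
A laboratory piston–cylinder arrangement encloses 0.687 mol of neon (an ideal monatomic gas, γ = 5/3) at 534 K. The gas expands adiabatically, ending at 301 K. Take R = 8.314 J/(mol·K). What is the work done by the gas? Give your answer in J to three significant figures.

W ≈ 2000 J

Adiabatic ⇒ Q = 0, so W_by = −ΔU = nCᵥ(T₁ − T₂).
Cᵥ = 3R/2 = 12.47 J/(mol·K).
W = (0.687)(12.47)(534 − 301) = 1996 J.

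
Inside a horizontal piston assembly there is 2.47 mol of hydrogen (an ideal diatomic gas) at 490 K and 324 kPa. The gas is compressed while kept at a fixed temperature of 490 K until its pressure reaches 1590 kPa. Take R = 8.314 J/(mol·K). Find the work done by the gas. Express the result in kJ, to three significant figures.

W ≈ -16.0 kJ

Isothermal process: W = nRT ln(V₂/V₁) = nRT ln(P₁/P₂).
W = (2.47)(8.314)(490) × ln(324/1590)
  = 10062 × ln(0.2038) = 10062 × -1.591
W_by_gas = -16007 J.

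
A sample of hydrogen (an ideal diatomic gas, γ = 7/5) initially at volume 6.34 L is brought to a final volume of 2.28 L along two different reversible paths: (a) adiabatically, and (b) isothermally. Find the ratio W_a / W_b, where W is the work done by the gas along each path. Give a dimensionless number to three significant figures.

Path (a) adiabatic: W = P₁V₁(1 − (V₁/V₂)^(γ−1))/(γ−1) → W_a/(P₁V₁) = -1.264.
Path (b) isothermal: W = P₁V₁ ln(V₂/V₁) → W_b/(P₁V₁) = -1.023.
W_a / W_b = -1.264 / -1.023 = 1.236.

W_a / W_b ≈ 1.24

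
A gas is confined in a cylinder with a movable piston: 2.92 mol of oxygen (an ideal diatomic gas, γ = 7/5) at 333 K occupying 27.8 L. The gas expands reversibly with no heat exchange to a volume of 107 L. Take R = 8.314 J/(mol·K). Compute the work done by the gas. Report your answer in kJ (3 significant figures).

W ≈ 8.42 kJ

Adiabatic: TV^(γ−1) = const with γ = 7/5.
T₂ = T₁ (V₁/V₂)^(γ−1) = 333 × (27.8/107)^0.4 = 333 × 0.5833 = 194.2 K.
W_by = nCᵥ(T₁ − T₂) = (2.92)(20.79)(333 − 194.2) = 8422 J.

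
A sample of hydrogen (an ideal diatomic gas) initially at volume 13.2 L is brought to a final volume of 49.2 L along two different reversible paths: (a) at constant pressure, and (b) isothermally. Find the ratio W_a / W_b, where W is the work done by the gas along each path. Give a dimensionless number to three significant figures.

W_a / W_b ≈ 2.07

Path (a) isobaric: W = P₁(V₂ − V₁) → W_a/(P₁V₁) = 2.727.
Path (b) isothermal: W = P₁V₁ ln(V₂/V₁) → W_b/(P₁V₁) = 1.316.
W_a / W_b = 2.727 / 1.316 = 2.073.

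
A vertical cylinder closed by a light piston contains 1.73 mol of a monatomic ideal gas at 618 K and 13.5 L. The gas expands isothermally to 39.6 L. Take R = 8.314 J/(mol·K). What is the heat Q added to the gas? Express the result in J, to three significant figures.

Isothermal ⇒ ΔU = 0, so Q = W = nRT ln(V₂/V₁).
Q = (1.73)(8.314)(618) ln(39.6/13.5) = 8889 × 1.076 = 9566 J.

Q ≈ 9570 J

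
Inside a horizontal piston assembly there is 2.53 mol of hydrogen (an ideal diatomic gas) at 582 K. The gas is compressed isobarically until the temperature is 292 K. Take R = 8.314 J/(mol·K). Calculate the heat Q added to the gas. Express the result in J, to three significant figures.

Isobaric: W = nRΔT = (2.53)(8.314)(-290) = -6100 J.
ΔU = nCᵥΔT with Cᵥ = 5R/2: ΔU = (2.53)(20.79)(-290) = -15250 J.
Q = ΔU + W = -15250 − 6100 = -21350 J.

Q ≈ -21300 J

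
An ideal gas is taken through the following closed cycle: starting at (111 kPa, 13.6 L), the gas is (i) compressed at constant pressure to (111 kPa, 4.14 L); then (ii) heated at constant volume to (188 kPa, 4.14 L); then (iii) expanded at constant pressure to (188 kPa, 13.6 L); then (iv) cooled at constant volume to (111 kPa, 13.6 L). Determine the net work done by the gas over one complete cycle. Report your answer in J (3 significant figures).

W_net ≈ 728 J

Constant-volume legs do no work.
W(i) = (111)(4.14 − 13.6) = -1050 J; W(iii) = (188)(13.6 − 4.14) = 1778 J.
W_net = -1050 + 1778 = 728.4 J (the clockwise enclosed area).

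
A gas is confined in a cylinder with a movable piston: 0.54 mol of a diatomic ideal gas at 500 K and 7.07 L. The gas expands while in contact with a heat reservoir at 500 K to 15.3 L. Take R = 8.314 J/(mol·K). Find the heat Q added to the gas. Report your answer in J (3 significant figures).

Isothermal ⇒ ΔU = 0, so Q = W = nRT ln(V₂/V₁).
Q = (0.54)(8.314)(500) ln(15.3/7.07) = 2245 × 0.772 = 1733 J.

Q ≈ 1730 J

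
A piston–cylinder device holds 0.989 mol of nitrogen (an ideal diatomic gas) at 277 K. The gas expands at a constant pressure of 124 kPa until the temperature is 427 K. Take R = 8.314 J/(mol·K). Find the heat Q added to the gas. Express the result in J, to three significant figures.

Isobaric: W = nRΔT = (0.989)(8.314)(150) = 1233 J.
ΔU = nCᵥΔT with Cᵥ = 5R/2: ΔU = (0.989)(20.79)(150) = 3083 J.
Q = ΔU + W = 3083 + 1233 = 4317 J.

Q ≈ 4320 J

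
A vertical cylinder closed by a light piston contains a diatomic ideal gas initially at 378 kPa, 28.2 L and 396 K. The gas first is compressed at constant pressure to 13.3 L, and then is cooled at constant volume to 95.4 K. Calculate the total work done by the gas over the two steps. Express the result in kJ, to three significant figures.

W_total ≈ -5.63 kJ

Step 1 (isobaric): W = PΔV = (378 kPa)(13.3 − 28.2 L) = -5632 J.
Step 2 (isochoric): W = 0 (constant volume).
W_total = -5632 + 0 = -5632 J.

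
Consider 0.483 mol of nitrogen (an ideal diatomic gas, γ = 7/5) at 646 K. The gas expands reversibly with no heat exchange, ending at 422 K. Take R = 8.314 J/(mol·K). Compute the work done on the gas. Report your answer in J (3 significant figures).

W ≈ -2250 J

Adiabatic ⇒ Q = 0, so W_by = −ΔU = nCᵥ(T₁ − T₂).
Cᵥ = 5R/2 = 20.79 J/(mol·K).
W = (0.483)(20.79)(646 − 422) = 2249 J.
Work on gas = −W_by = -2249 J.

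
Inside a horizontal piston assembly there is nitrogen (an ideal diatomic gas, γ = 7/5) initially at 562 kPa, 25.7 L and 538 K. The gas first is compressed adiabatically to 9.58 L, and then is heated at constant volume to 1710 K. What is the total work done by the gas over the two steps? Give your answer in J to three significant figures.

W_total ≈ -17500 J

Step 1 (adiabatic): W = (P₁V₁ − P₂V₂)/(γ−1) = (14443 − 21434)/0.4 = -17476 J.
Step 2 (isochoric): W = 0 (constant volume).
W_total = -17476 + 0 = -17476 J.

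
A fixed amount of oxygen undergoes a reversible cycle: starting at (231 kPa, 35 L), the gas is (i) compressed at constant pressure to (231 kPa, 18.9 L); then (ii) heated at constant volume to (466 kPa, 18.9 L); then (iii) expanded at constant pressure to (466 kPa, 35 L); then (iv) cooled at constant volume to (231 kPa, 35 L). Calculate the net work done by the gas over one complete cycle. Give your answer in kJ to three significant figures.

W_net ≈ 3.78 kJ

Constant-volume legs do no work.
W(i) = (231)(18.9 − 35) = -3719 J; W(iii) = (466)(35 − 18.9) = 7503 J.
W_net = -3719 + 7503 = 3784 J (the clockwise enclosed area).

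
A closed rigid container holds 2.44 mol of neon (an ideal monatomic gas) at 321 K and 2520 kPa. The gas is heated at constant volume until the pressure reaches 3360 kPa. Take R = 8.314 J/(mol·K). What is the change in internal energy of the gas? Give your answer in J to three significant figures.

ΔU ≈ 3260 J

Constant volume ⇒ W = 0, so Q = ΔU = nCᵥΔT with Cᵥ = 3R/2 = 12.47 J/(mol·K).
At constant V, T₂/T₁ = P₂/P₁ ⇒ ΔT = T₁(P₂/P₁ − 1) = 321·(3360/2520 − 1) = 107 K.
ΔU = (2.44)(12.47)(107) = 3256 J.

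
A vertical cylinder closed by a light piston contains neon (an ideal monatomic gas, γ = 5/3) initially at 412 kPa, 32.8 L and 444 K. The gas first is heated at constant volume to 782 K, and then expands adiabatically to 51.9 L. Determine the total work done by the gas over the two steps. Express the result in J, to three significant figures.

W_total ≈ 9410 J

Step 1 (isochoric): W = 0 (constant volume).
After step 1: P = 725.6 kPa (V unchanged).
Step 2 (adiabatic): W = (P₁V₁ − P₂V₂)/(γ−1) = (23801 − 17528)/0.667 = 9409 J.
W_total = 0 + 9409 = 9409 J.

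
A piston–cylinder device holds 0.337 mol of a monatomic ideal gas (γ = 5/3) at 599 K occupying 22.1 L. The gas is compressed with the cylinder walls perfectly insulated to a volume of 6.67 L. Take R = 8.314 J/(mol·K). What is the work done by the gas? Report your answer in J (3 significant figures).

Adiabatic: TV^(γ−1) = const with γ = 5/3.
T₂ = T₁ (V₁/V₂)^(γ−1) = 599 × (22.1/6.67)^0.667 = 599 × 2.223 = 1331 K.
W_by = nCᵥ(T₁ − T₂) = (0.337)(12.47)(599 − 1331) = -3078 J.

W ≈ -3080 J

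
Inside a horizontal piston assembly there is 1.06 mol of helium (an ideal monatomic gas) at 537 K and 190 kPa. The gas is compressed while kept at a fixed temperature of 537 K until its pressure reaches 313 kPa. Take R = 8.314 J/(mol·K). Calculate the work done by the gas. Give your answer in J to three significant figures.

W ≈ -2360 J

Isothermal process: W = nRT ln(V₂/V₁) = nRT ln(P₁/P₂).
W = (1.06)(8.314)(537) × ln(190/313)
  = 4732 × ln(0.607) = 4732 × -0.4992
W_by_gas = -2362 J.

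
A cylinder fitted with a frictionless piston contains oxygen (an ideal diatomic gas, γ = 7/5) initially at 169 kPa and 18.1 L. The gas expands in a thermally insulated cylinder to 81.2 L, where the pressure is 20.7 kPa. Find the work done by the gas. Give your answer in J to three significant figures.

Adiabatic: W = (P₁V₁ − P₂V₂)/(γ − 1) with γ = 7/5.
P₁V₁ = 3059 J, P₂V₂ = 1681 J.
W = (3059 − 1681) / 0.4 = 3445 J.

W ≈ 3450 J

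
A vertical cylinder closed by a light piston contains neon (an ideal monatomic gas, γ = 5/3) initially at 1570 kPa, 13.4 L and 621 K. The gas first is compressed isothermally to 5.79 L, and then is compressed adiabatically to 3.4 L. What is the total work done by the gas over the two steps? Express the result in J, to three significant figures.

W_total ≈ -31100 J

Step 1 (isothermal): W = P₁V₁ ln(V₂/V₁) = (21038) ln(5.79/13.4) = -17653 J.
After step 1: P = 3634 kPa, V = 5.79 L, T = 621 K.
Step 2 (adiabatic): W = (P₁V₁ − P₂V₂)/(γ−1) = (21038 − 30001)/0.667 = -13445 J.
W_total = -17653 − 13445 = -31098 J.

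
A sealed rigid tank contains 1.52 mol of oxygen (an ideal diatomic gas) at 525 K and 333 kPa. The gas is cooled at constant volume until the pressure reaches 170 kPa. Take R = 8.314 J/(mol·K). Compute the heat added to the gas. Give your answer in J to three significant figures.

Constant volume ⇒ W = 0, so Q = ΔU = nCᵥΔT with Cᵥ = 5R/2 = 20.79 J/(mol·K).
At constant V, T₂/T₁ = P₂/P₁ ⇒ ΔT = T₁(P₂/P₁ − 1) = 525·(170/333 − 1) = -257 K.
ΔU = (1.52)(20.79)(-257) = -8119 J.

Q ≈ -8120 J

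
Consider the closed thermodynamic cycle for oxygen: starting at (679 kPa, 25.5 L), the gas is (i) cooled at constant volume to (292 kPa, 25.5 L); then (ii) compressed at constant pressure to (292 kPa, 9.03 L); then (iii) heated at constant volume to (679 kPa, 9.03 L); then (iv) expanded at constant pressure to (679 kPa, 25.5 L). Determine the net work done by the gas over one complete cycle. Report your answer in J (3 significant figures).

W_net ≈ 6370 J

Constant-volume legs do no work.
W(ii) = (292)(9.03 − 25.5) = -4809 J; W(iv) = (679)(25.5 − 9.03) = 11183 J.
W_net = -4809 + 11183 = 6374 J (the clockwise enclosed area).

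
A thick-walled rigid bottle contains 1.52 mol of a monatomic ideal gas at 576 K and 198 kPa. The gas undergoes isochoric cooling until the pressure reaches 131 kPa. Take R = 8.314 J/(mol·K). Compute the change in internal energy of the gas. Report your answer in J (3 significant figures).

ΔU ≈ -3690 J

Constant volume ⇒ W = 0, so Q = ΔU = nCᵥΔT with Cᵥ = 3R/2 = 12.47 J/(mol·K).
At constant V, T₂/T₁ = P₂/P₁ ⇒ ΔT = T₁(P₂/P₁ − 1) = 576·(131/198 − 1) = -194.9 K.
ΔU = (1.52)(12.47)(-194.9) = -3695 J.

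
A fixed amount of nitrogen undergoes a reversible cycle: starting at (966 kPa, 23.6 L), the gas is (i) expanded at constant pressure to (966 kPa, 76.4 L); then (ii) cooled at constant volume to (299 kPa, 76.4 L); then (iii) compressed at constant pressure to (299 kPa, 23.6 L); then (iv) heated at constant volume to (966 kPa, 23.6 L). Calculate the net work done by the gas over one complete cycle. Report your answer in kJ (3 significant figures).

W_net ≈ 35.2 kJ

Constant-volume legs do no work.
W(i) = (966)(76.4 − 23.6) = 51005 J; W(iii) = (299)(23.6 − 76.4) = -15787 J.
W_net = 51005 − 15787 = 35218 J (the clockwise enclosed area).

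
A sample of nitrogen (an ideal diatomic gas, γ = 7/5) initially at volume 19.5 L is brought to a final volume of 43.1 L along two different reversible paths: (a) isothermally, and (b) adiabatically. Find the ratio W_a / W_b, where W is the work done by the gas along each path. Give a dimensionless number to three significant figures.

Path (a) isothermal: W = P₁V₁ ln(V₂/V₁) → W_a/(P₁V₁) = 0.7931.
Path (b) adiabatic: W = P₁V₁(1 − (V₁/V₂)^(γ−1))/(γ−1) → W_b/(P₁V₁) = 0.6796.
W_a / W_b = 0.7931 / 0.6796 = 1.167.

W_a / W_b ≈ 1.17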